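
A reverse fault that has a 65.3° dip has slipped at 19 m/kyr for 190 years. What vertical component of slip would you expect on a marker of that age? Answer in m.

dip-slip = rate × time = 19 m/kyr × 190 years = 3.610 m
throw = dip-slip × sin(dip) = 3.610 × sin(65.3°) = 3.28 m

3.28 m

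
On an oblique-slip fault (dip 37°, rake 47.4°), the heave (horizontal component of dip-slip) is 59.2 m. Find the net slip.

101 m

dip-slip = heave / cos(dip) = 59.2 / cos(37°) = 74.13 m
net slip = dip-slip / sin(rake) = 74.13 / sin(47.4°) = 101 m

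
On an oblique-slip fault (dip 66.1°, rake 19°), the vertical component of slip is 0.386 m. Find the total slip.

dip-slip = throw / sin(dip) = 0.386 / sin(66.1°) = 0.4222 m
net slip = dip-slip / sin(rake) = 0.4222 / sin(19°) = 1.30 m

1.30 m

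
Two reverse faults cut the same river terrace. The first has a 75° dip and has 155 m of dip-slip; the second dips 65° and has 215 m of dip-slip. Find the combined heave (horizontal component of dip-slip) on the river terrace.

131 m

heave_A = 155 × cos(75°) = 40.12 m
heave_B = 215 × cos(65°) = 90.86 m
total = 40.12 + 90.86 = 131 m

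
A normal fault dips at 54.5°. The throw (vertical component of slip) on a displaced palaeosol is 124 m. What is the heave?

heave = throw / tan(dip) = 124 / tan(54.5°) = 88.4 m

88.4 m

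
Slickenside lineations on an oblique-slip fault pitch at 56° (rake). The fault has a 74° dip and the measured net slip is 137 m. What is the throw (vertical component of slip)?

dip-slip = net slip × sin(rake) = 137 m × sin(56°) = 113.6 m
throw = dip-slip × sin(dip) = 113.6 × sin(74°) = 109 m

109 m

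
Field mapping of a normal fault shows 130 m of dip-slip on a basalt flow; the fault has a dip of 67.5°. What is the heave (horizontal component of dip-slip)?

heave = dip-slip × cos(dip) = 130 m × cos(67.5°) = 49.7 m

49.7 m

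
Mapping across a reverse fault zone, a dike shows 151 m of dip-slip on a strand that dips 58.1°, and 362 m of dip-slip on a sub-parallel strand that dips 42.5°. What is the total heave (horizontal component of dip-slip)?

347 m

heave_A = 151 × cos(58.1°) = 79.79 m
heave_B = 362 × cos(42.5°) = 266.9 m
total = 79.79 + 266.9 = 347 m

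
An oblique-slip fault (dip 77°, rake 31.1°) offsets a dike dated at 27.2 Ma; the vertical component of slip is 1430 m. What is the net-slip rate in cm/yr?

0.0104 cm/yr

dip-slip = throw / sin(dip) = 1430 / sin(77°) = 1468 m
net slip = dip-slip / sin(rake) = 1468 / sin(31.1°) = 2841 m
rate = 2841 m / 27.2 Ma = 0.000104 m/yr = 0.0104 cm/yr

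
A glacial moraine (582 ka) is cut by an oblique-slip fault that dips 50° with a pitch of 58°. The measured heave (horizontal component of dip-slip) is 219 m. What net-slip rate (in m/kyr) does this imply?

dip-slip = heave / cos(dip) = 219 / cos(50°) = 340.7 m
net slip = dip-slip / sin(rake) = 340.7 / sin(58°) = 401.8 m
rate = 401.8 m / 582 ka = 0.000690 m/yr = 0.690 m/kyr

0.690 m/kyr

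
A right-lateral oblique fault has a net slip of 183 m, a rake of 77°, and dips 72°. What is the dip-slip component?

178 m

dip-slip = net slip × sin(rake) = 183 m × sin(77°) = 178 m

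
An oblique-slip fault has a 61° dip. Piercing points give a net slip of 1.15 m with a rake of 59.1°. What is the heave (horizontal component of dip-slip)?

dip-slip = net slip × sin(rake) = 1.15 m × sin(59.1°) = 0.9868 m
heave = dip-slip × cos(dip) = 0.9868 × cos(61°) = 0.478 m

0.478 m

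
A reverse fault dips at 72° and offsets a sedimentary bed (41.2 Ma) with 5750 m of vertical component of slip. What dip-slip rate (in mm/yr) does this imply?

0.147 mm/yr

dip-slip = throw / sin(dip) = 5750 m / sin(72°) = 6046 m
rate = 6046 m / 41.2 Ma = 0.000147 m/yr = 0.147 mm/yr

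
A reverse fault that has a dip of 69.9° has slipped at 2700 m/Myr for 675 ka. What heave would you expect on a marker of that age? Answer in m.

dip-slip = rate × time = 2700 m/Myr × 675 ka = 1822 m
heave = dip-slip × cos(dip) = 1822 × cos(69.9°) = 626 m

626 m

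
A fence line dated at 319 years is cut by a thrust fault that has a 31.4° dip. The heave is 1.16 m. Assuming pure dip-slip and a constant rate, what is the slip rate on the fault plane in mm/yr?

4.26 mm/yr

dip-slip = heave / cos(dip) = 1.16 m / cos(31.4°) = 1.359 m
rate = 1.359 m / 319 years = 0.00426 m/yr = 4.26 mm/yr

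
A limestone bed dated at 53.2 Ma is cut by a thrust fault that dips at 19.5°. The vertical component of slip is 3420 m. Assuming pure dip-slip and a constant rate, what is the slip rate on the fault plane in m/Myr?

dip-slip = throw / sin(dip) = 3420 m / sin(19.5°) = 10250 m
rate = 10250 m / 53.2 Ma = 0.000193 m/yr = 193 m/Myr

193 m/Myr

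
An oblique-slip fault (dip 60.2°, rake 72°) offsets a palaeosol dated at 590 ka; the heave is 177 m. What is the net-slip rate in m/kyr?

0.635 m/kyr

dip-slip = heave / cos(dip) = 177 / cos(60.2°) = 356.2 m
net slip = dip-slip / sin(rake) = 356.2 / sin(72°) = 374.5 m
rate = 374.5 m / 590 ka = 0.000635 m/yr = 0.635 m/kyr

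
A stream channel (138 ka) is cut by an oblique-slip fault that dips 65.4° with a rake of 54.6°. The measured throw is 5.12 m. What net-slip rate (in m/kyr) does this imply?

dip-slip = throw / sin(dip) = 5.12 / sin(65.4°) = 5.631 m
net slip = dip-slip / sin(rake) = 5.631 / sin(54.6°) = 6.908 m
rate = 6.908 m / 138 ka = 0.0000501 m/yr = 0.0501 m/kyr

0.0501 m/kyr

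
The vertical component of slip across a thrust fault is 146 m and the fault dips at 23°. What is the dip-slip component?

374 m

dip-slip = throw / sin(dip) = 146 / sin(23°) = 374 m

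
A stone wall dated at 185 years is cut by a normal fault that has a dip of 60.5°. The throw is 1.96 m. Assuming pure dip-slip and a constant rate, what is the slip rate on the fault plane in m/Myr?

12200 m/Myr

dip-slip = throw / sin(dip) = 1.96 m / sin(60.5°) = 2.252 m
rate = 2.252 m / 185 years = 0.0122 m/yr = 12200 m/Myr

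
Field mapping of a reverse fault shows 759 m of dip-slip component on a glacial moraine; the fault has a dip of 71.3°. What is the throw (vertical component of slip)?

719 m

throw = dip-slip × sin(dip) = 759 m × sin(71.3°) = 719 m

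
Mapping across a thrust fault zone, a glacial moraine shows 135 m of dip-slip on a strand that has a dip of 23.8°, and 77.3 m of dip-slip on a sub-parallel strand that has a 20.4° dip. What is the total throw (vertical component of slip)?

81.4 m

throw_A = 135 × sin(23.8°) = 54.48 m
throw_B = 77.3 × sin(20.4°) = 26.94 m
total = 54.48 + 26.94 = 81.4 m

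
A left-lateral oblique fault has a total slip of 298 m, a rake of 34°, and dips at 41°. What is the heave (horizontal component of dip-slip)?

dip-slip = net slip × sin(rake) = 298 m × sin(34°) = 166.6 m
heave = dip-slip × cos(dip) = 166.6 × cos(41°) = 126 m

126 m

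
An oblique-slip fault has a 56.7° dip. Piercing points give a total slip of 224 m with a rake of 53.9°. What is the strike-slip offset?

strike-slip = net slip × cos(rake) = 224 m × cos(53.9°) = 132 m

132 m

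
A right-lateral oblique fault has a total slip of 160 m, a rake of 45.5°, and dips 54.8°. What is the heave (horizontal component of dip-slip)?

dip-slip = net slip × sin(rake) = 160 m × sin(45.5°) = 114.1 m
heave = dip-slip × cos(dip) = 114.1 × cos(54.8°) = 65.8 m

65.8 m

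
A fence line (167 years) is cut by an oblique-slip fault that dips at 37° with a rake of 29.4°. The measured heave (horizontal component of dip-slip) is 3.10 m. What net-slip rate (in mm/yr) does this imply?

47.3 mm/yr

dip-slip = heave / cos(dip) = 3.10 / cos(37°) = 3.882 m
net slip = dip-slip / sin(rake) = 3.882 / sin(29.4°) = 7.907 m
rate = 7.907 m / 167 years = 0.0473 m/yr = 47.3 mm/yr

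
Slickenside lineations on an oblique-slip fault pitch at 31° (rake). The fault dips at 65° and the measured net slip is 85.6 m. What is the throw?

40 m

dip-slip = net slip × sin(rake) = 85.6 m × sin(31°) = 44.09 m
throw = dip-slip × sin(dip) = 44.09 × sin(65°) = 40 m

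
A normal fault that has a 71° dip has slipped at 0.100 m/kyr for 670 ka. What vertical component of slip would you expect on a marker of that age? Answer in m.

dip-slip = rate × time = 0.100 m/kyr × 670 ka = 67 m
throw = dip-slip × sin(dip) = 67 × sin(71°) = 63.3 m

63.3 m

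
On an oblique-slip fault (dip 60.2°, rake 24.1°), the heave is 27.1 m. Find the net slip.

dip-slip = heave / cos(dip) = 27.1 / cos(60.2°) = 54.53 m
net slip = dip-slip / sin(rake) = 54.53 / sin(24.1°) = 134 m

134 m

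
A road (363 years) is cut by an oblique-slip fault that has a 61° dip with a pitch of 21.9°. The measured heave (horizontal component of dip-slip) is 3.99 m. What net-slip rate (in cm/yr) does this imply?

dip-slip = heave / cos(dip) = 3.99 / cos(61°) = 8.230 m
net slip = dip-slip / sin(rake) = 8.230 / sin(21.9°) = 22.07 m
rate = 22.07 m / 363 years = 0.0608 m/yr = 6.08 cm/yr

6.08 cm/yr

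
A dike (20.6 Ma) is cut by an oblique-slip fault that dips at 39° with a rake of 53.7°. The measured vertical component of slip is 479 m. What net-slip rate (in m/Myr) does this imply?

45.8 m/Myr

dip-slip = throw / sin(dip) = 479 / sin(39°) = 761.1 m
net slip = dip-slip / sin(rake) = 761.1 / sin(53.7°) = 944.4 m
rate = 944.4 m / 20.6 Ma = 0.0000458 m/yr = 45.8 m/Myr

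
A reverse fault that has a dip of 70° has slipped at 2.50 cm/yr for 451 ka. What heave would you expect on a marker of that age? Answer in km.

3.86 km

dip-slip = rate × time = 2.50 cm/yr × 451 ka = 11280 m
heave = dip-slip × cos(dip) = 11280 × cos(70°) = 3860 m = 3.86 km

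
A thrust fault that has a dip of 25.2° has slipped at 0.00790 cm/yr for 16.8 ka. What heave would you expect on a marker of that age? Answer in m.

dip-slip = rate × time = 0.00790 cm/yr × 16.8 ka = 1.327 m
heave = dip-slip × cos(dip) = 1.327 × cos(25.2°) = 1.20 m

1.20 m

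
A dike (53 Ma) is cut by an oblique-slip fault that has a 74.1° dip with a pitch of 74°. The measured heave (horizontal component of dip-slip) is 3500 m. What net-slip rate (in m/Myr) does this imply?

251 m/Myr

dip-slip = heave / cos(dip) = 3500 / cos(74.1°) = 12780 m
net slip = dip-slip / sin(rake) = 12780 / sin(74°) = 13290 m
rate = 13290 m / 53 Ma = 0.000251 m/yr = 251 m/Myr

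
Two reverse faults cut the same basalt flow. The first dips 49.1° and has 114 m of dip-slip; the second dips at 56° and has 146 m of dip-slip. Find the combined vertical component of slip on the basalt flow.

207 m

throw_A = 114 × sin(49.1°) = 86.17 m
throw_B = 146 × sin(56°) = 121 m
total = 86.17 + 121 = 207 m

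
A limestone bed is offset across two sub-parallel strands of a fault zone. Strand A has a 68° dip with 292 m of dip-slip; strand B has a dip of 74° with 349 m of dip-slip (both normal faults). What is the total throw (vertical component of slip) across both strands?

throw_A = 292 × sin(68°) = 270.7 m
throw_B = 349 × sin(74°) = 335.5 m
total = 270.7 + 335.5 = 606 m

606 m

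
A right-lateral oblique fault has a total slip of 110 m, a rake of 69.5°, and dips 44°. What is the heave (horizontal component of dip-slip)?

74.1 m

dip-slip = net slip × sin(rake) = 110 m × sin(69.5°) = 103 m
heave = dip-slip × cos(dip) = 103 × cos(44°) = 74.1 m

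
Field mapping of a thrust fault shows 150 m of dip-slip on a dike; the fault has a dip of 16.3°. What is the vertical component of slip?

42.1 m

throw = dip-slip × sin(dip) = 150 m × sin(16.3°) = 42.1 m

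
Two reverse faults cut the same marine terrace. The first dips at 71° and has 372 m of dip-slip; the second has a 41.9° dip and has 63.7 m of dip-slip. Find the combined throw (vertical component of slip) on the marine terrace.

throw_A = 372 × sin(71°) = 351.7 m
throw_B = 63.7 × sin(41.9°) = 42.54 m
total = 351.7 + 42.54 = 394 m

394 m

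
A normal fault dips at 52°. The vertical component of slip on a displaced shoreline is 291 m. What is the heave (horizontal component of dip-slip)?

227 m

heave = throw / tan(dip) = 291 / tan(52°) = 227 m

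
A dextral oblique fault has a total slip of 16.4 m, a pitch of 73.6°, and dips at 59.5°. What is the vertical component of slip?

13.6 m

dip-slip = net slip × sin(rake) = 16.4 m × sin(73.6°) = 15.73 m
throw = dip-slip × sin(dip) = 15.73 × sin(59.5°) = 13.6 m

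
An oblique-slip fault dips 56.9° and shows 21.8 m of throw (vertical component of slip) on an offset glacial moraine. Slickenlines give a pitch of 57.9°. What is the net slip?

dip-slip = throw / sin(dip) = 21.8 / sin(56.9°) = 26.02 m
net slip = dip-slip / sin(rake) = 26.02 / sin(57.9°) = 30.7 m

30.7 m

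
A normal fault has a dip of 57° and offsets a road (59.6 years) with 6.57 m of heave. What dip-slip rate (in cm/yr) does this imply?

20.2 cm/yr

dip-slip = heave / cos(dip) = 6.57 m / cos(57°) = 12.06 m
rate = 12.06 m / 59.6 years = 0.202 m/yr = 20.2 cm/yr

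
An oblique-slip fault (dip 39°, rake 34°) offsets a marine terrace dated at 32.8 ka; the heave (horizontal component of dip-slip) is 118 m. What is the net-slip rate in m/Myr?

dip-slip = heave / cos(dip) = 118 / cos(39°) = 151.8 m
net slip = dip-slip / sin(rake) = 151.8 / sin(34°) = 271.5 m
rate = 271.5 m / 32.8 ka = 0.00828 m/yr = 8280 m/Myr

8280 m/Myr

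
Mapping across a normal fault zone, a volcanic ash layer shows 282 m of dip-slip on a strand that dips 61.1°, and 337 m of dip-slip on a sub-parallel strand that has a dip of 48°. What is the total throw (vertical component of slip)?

throw_A = 282 × sin(61.1°) = 246.9 m
throw_B = 337 × sin(48°) = 250.4 m
total = 246.9 + 250.4 = 497 m

497 m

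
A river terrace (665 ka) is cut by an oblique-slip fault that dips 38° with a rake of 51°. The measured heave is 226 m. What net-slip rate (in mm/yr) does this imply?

dip-slip = heave / cos(dip) = 226 / cos(38°) = 286.8 m
net slip = dip-slip / sin(rake) = 286.8 / sin(51°) = 369 m
rate = 369 m / 665 ka = 0.000555 m/yr = 0.555 mm/yr

0.555 mm/yr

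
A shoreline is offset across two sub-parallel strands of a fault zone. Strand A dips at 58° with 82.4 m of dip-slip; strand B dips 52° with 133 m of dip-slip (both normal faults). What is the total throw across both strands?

175 m

throw_A = 82.4 × sin(58°) = 69.88 m
throw_B = 133 × sin(52°) = 104.8 m
total = 69.88 + 104.8 = 175 m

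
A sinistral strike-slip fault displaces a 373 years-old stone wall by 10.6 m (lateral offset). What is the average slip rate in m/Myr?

rate = 10.6 m / 373 years = 0.0284 m/yr = 28400 m/Myr

28400 m/Myr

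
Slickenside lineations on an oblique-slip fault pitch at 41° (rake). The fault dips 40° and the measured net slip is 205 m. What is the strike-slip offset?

155 m

strike-slip = net slip × cos(rake) = 205 m × cos(41°) = 155 m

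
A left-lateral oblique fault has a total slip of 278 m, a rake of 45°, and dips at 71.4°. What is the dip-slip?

197 m

dip-slip = net slip × sin(rake) = 278 m × sin(45°) = 197 m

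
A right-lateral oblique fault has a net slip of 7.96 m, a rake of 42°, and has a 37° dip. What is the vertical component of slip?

3.21 m

dip-slip = net slip × sin(rake) = 7.96 m × sin(42°) = 5.326 m
throw = dip-slip × sin(dip) = 5.326 × sin(37°) = 3.21 m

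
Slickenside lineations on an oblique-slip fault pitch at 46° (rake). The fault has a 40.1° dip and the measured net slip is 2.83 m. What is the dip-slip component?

dip-slip = net slip × sin(rake) = 2.83 m × sin(46°) = 2.04 m

2.04 m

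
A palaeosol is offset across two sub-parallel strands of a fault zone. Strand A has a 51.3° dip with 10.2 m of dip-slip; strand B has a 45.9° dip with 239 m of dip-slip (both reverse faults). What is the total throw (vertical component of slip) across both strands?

throw_A = 10.2 × sin(51.3°) = 7.960 m
throw_B = 239 × sin(45.9°) = 171.6 m
total = 7.960 + 171.6 = 180 m

180 m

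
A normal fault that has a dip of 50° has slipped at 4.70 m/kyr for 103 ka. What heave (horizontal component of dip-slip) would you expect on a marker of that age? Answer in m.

311 m

dip-slip = rate × time = 4.70 m/kyr × 103 ka = 484.1 m
heave = dip-slip × cos(dip) = 484.1 × cos(50°) = 311 m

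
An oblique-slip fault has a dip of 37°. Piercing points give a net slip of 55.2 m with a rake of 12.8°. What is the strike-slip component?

strike-slip = net slip × cos(rake) = 55.2 m × cos(12.8°) = 53.8 m

53.8 m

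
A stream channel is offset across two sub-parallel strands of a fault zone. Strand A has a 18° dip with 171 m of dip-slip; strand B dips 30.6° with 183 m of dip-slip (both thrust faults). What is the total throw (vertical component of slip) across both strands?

146 m

throw_A = 171 × sin(18°) = 52.84 m
throw_B = 183 × sin(30.6°) = 93.15 m
total = 52.84 + 93.15 = 146 m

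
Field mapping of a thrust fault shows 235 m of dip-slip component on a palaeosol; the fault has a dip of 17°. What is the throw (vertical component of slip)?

throw = dip-slip × sin(dip) = 235 m × sin(17°) = 68.7 m

68.7 m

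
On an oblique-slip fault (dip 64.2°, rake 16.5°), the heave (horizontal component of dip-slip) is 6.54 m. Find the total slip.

52.9 m

dip-slip = heave / cos(dip) = 6.54 / cos(64.2°) = 15.03 m
net slip = dip-slip / sin(rake) = 15.03 / sin(16.5°) = 52.9 m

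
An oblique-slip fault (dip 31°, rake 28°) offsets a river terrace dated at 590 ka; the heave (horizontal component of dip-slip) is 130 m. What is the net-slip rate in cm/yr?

0.0548 cm/yr

dip-slip = heave / cos(dip) = 130 / cos(31°) = 151.7 m
net slip = dip-slip / sin(rake) = 151.7 / sin(28°) = 323 m
rate = 323 m / 590 ka = 0.000548 m/yr = 0.0548 cm/yr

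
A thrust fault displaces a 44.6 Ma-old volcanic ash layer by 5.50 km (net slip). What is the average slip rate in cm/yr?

0.0123 cm/yr

rate = 5.50 km / 44.6 Ma = 0.000123 m/yr = 0.0123 cm/yr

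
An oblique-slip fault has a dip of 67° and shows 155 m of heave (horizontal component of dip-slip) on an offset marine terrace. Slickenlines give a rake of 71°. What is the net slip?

420 m

dip-slip = heave / cos(dip) = 155 / cos(67°) = 396.7 m
net slip = dip-slip / sin(rake) = 396.7 / sin(71°) = 420 m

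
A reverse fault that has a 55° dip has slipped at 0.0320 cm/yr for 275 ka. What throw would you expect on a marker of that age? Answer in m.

72.1 m

dip-slip = rate × time = 0.0320 cm/yr × 275 ka = 88 m
throw = dip-slip × sin(dip) = 88 × sin(55°) = 72.1 m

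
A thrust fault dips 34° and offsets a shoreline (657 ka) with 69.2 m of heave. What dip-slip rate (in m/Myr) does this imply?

127 m/Myr

dip-slip = heave / cos(dip) = 69.2 m / cos(34°) = 83.47 m
rate = 83.47 m / 657 ka = 0.000127 m/yr = 127 m/Myr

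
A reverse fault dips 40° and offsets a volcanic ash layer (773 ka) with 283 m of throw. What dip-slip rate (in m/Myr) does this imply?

570 m/Myr

dip-slip = throw / sin(dip) = 283 m / sin(40°) = 440.3 m
rate = 440.3 m / 773 ka = 0.000570 m/yr = 570 m/Myr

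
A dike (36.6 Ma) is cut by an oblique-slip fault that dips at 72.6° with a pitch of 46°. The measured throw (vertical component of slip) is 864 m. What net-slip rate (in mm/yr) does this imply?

0.0344 mm/yr

dip-slip = throw / sin(dip) = 864 / sin(72.6°) = 905.4 m
net slip = dip-slip / sin(rake) = 905.4 / sin(46°) = 1259 m
rate = 1259 m / 36.6 Ma = 0.0000344 m/yr = 0.0344 mm/yr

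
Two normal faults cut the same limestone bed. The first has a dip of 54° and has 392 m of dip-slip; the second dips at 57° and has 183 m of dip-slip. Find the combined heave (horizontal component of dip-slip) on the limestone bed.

heave_A = 392 × cos(54°) = 230.4 m
heave_B = 183 × cos(57°) = 99.67 m
total = 230.4 + 99.67 = 330 m

330 m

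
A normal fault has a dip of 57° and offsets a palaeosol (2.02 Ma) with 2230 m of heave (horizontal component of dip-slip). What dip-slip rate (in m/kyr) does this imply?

dip-slip = heave / cos(dip) = 2230 m / cos(57°) = 4094 m
rate = 4094 m / 2.02 Ma = 0.00203 m/yr = 2.03 m/kyr

2.03 m/kyr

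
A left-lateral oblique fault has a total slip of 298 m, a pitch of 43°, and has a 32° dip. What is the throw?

dip-slip = net slip × sin(rake) = 298 m × sin(43°) = 203.2 m
throw = dip-slip × sin(dip) = 203.2 × sin(32°) = 108 m

108 m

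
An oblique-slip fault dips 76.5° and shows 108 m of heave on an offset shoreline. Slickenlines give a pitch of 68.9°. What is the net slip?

496 m

dip-slip = heave / cos(dip) = 108 / cos(76.5°) = 462.6 m
net slip = dip-slip / sin(rake) = 462.6 / sin(68.9°) = 496 m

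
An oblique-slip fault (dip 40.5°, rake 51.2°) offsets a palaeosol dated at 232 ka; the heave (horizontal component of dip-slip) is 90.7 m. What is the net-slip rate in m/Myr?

dip-slip = heave / cos(dip) = 90.7 / cos(40.5°) = 119.3 m
net slip = dip-slip / sin(rake) = 119.3 / sin(51.2°) = 153.1 m
rate = 153.1 m / 232 ka = 0.000660 m/yr = 660 m/Myr

660 m/Myr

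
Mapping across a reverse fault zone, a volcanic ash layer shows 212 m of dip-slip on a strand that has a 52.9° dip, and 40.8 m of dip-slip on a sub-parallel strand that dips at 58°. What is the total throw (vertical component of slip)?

throw_A = 212 × sin(52.9°) = 169.1 m
throw_B = 40.8 × sin(58°) = 34.60 m
total = 169.1 + 34.60 = 204 m

204 m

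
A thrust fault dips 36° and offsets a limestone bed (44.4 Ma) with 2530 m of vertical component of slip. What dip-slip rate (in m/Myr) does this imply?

dip-slip = throw / sin(dip) = 2530 m / sin(36°) = 4304 m
rate = 4304 m / 44.4 Ma = 0.0000969 m/yr = 96.9 m/Myr

96.9 m/Myr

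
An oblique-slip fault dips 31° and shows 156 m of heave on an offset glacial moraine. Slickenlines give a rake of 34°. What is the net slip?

dip-slip = heave / cos(dip) = 156 / cos(31°) = 182 m
net slip = dip-slip / sin(rake) = 182 / sin(34°) = 325 m

325 m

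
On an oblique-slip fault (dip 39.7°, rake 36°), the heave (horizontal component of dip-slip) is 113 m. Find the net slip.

dip-slip = heave / cos(dip) = 113 / cos(39.7°) = 146.9 m
net slip = dip-slip / sin(rake) = 146.9 / sin(36°) = 250 m

250 m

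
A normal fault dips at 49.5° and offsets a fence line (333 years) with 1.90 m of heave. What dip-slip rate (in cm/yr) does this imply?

0.879 cm/yr

dip-slip = heave / cos(dip) = 1.90 m / cos(49.5°) = 2.926 m
rate = 2.926 m / 333 years = 0.00879 m/yr = 0.879 cm/yr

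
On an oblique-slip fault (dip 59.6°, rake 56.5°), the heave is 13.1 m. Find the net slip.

dip-slip = heave / cos(dip) = 13.1 / cos(59.6°) = 25.89 m
net slip = dip-slip / sin(rake) = 25.89 / sin(56.5°) = 31 m

31 m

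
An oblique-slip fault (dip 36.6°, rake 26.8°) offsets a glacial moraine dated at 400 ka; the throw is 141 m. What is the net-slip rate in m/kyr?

1.31 m/kyr

dip-slip = throw / sin(dip) = 141 / sin(36.6°) = 236.5 m
net slip = dip-slip / sin(rake) = 236.5 / sin(26.8°) = 524.5 m
rate = 524.5 m / 400 ka = 0.00131 m/yr = 1.31 m/kyr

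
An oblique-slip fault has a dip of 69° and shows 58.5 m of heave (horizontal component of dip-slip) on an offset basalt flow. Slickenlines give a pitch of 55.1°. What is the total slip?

dip-slip = heave / cos(dip) = 58.5 / cos(69°) = 163.2 m
net slip = dip-slip / sin(rake) = 163.2 / sin(55.1°) = 199 m

199 m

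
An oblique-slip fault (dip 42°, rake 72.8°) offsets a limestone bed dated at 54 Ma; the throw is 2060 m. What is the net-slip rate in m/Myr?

dip-slip = throw / sin(dip) = 2060 / sin(42°) = 3079 m
net slip = dip-slip / sin(rake) = 3079 / sin(72.8°) = 3223 m
rate = 3223 m / 54 Ma = 0.0000597 m/yr = 59.7 m/Myr

59.7 m/Myr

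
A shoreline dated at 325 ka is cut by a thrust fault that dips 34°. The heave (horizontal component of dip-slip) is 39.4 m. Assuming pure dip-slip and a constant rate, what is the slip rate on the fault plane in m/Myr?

146 m/Myr

dip-slip = heave / cos(dip) = 39.4 m / cos(34°) = 47.52 m
rate = 47.52 m / 325 ka = 0.000146 m/yr = 146 m/Myr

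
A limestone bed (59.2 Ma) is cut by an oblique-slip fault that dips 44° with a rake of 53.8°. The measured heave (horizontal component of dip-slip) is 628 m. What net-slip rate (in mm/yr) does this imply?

dip-slip = heave / cos(dip) = 628 / cos(44°) = 873 m
net slip = dip-slip / sin(rake) = 873 / sin(53.8°) = 1082 m
rate = 1082 m / 59.2 Ma = 0.0000183 m/yr = 0.0183 mm/yr

0.0183 mm/yr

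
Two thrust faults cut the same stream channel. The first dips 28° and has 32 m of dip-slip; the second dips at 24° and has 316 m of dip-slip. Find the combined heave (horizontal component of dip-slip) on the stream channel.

heave_A = 32 × cos(28°) = 28.25 m
heave_B = 316 × cos(24°) = 288.7 m
total = 28.25 + 288.7 = 317 m

317 m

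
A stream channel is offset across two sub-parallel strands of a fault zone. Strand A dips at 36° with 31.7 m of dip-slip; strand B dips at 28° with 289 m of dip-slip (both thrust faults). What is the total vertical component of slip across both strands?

throw_A = 31.7 × sin(36°) = 18.63 m
throw_B = 289 × sin(28°) = 135.7 m
total = 18.63 + 135.7 = 154 m

154 m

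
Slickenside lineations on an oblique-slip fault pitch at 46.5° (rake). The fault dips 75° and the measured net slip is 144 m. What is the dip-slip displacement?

dip-slip = net slip × sin(rake) = 144 m × sin(46.5°) = 104 m

104 m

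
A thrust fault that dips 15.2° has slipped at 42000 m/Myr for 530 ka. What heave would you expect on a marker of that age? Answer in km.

dip-slip = rate × time = 42000 m/Myr × 530 ka = 22260 m
heave = dip-slip × cos(dip) = 22260 × cos(15.2°) = 21500 m = 21.5 km

21.5 km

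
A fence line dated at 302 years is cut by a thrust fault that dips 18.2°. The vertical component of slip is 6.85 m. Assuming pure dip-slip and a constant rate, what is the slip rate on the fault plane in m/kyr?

dip-slip = throw / sin(dip) = 6.85 m / sin(18.2°) = 21.93 m
rate = 21.93 m / 302 years = 0.0726 m/yr = 72.6 m/kyr

72.6 m/kyr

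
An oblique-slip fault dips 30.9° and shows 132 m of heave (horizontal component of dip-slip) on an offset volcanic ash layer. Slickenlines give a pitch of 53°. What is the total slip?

dip-slip = heave / cos(dip) = 132 / cos(30.9°) = 153.8 m
net slip = dip-slip / sin(rake) = 153.8 / sin(53°) = 193 m

193 m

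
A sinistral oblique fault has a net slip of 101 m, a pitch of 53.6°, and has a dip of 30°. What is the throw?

dip-slip = net slip × sin(rake) = 101 m × sin(53.6°) = 81.29 m
throw = dip-slip × sin(dip) = 81.29 × sin(30°) = 40.6 m

40.6 m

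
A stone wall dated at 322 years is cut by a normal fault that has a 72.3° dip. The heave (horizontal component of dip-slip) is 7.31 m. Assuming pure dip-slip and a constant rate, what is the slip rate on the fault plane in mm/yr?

dip-slip = heave / cos(dip) = 7.31 m / cos(72.3°) = 24.04 m
rate = 24.04 m / 322 years = 0.0747 m/yr = 74.7 mm/yr

74.7 mm/yr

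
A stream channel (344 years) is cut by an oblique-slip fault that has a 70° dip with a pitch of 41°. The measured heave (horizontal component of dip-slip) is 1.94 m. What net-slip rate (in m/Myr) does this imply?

25100 m/Myr

dip-slip = heave / cos(dip) = 1.94 / cos(70°) = 5.672 m
net slip = dip-slip / sin(rake) = 5.672 / sin(41°) = 8.646 m
rate = 8.646 m / 344 years = 0.0251 m/yr = 25100 m/Myr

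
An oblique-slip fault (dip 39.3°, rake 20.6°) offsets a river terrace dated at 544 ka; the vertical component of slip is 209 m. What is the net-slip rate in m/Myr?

1720 m/Myr

dip-slip = throw / sin(dip) = 209 / sin(39.3°) = 330 m
net slip = dip-slip / sin(rake) = 330 / sin(20.6°) = 937.9 m
rate = 937.9 m / 544 ka = 0.00172 m/yr = 1720 m/Myr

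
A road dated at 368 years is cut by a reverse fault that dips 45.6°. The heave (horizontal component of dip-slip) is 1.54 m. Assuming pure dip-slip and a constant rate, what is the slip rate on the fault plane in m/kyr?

dip-slip = heave / cos(dip) = 1.54 m / cos(45.6°) = 2.201 m
rate = 2.201 m / 368 years = 0.00598 m/yr = 5.98 m/kyr

5.98 m/kyr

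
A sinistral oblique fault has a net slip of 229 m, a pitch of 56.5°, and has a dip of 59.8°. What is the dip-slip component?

dip-slip = net slip × sin(rake) = 229 m × sin(56.5°) = 191 m

191 m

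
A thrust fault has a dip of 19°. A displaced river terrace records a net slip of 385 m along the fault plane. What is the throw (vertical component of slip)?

throw = dip-slip × sin(dip) = 385 m × sin(19°) = 125 m

125 m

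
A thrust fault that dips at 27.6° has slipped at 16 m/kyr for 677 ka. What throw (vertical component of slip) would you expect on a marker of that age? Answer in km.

5.02 km

dip-slip = rate × time = 16 m/kyr × 677 ka = 10830 m
throw = dip-slip × sin(dip) = 10830 × sin(27.6°) = 5020 m = 5.02 km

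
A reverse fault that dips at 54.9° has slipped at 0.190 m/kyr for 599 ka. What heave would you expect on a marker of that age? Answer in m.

dip-slip = rate × time = 0.190 m/kyr × 599 ka = 113.8 m
heave = dip-slip × cos(dip) = 113.8 × cos(54.9°) = 65.4 m

65.4 m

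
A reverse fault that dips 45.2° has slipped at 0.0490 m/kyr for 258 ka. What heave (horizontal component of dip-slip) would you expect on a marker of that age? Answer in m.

8.91 m

dip-slip = rate × time = 0.0490 m/kyr × 258 ka = 12.64 m
heave = dip-slip × cos(dip) = 12.64 × cos(45.2°) = 8.91 m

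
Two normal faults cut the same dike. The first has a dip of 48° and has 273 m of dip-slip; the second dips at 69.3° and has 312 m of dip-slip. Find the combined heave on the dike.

heave_A = 273 × cos(48°) = 182.7 m
heave_B = 312 × cos(69.3°) = 110.3 m
total = 182.7 + 110.3 = 293 m

293 m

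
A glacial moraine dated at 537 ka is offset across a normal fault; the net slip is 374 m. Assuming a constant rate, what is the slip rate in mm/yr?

0.696 mm/yr

rate = 374 m / 537 ka = 0.000696 m/yr = 0.696 mm/yr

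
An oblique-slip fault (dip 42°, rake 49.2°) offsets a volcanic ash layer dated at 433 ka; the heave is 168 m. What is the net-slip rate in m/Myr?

dip-slip = heave / cos(dip) = 168 / cos(42°) = 226.1 m
net slip = dip-slip / sin(rake) = 226.1 / sin(49.2°) = 298.6 m
rate = 298.6 m / 433 ka = 0.000690 m/yr = 690 m/Myr

690 m/Myr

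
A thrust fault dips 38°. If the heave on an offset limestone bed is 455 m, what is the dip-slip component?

577 m

dip-slip = heave / cos(dip) = 455 / cos(38°) = 577 m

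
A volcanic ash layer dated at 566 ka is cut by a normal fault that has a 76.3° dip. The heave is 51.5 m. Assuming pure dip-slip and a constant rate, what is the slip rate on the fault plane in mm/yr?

dip-slip = heave / cos(dip) = 51.5 m / cos(76.3°) = 217.4 m
rate = 217.4 m / 566 ka = 0.000384 m/yr = 0.384 mm/yr

0.384 mm/yr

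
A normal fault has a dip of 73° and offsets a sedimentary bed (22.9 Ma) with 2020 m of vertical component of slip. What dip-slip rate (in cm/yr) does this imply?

0.00922 cm/yr

dip-slip = throw / sin(dip) = 2020 m / sin(73°) = 2112 m
rate = 2112 m / 22.9 Ma = 0.0000922 m/yr = 0.00922 cm/yr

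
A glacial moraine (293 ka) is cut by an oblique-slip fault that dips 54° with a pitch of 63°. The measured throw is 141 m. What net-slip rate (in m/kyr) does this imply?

dip-slip = throw / sin(dip) = 141 / sin(54°) = 174.3 m
net slip = dip-slip / sin(rake) = 174.3 / sin(63°) = 195.6 m
rate = 195.6 m / 293 ka = 0.000668 m/yr = 0.668 m/kyr

0.668 m/kyr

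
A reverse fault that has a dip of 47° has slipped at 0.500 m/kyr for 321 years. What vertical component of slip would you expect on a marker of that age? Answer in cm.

11.7 cm

dip-slip = rate × time = 0.500 m/kyr × 321 years = 0.1605 m
throw = dip-slip × sin(dip) = 0.1605 × sin(47°) = 0.117 m = 11.7 cm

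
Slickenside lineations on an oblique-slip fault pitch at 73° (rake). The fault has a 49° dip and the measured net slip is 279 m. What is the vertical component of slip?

201 m

dip-slip = net slip × sin(rake) = 279 m × sin(73°) = 266.8 m
throw = dip-slip × sin(dip) = 266.8 × sin(49°) = 201 m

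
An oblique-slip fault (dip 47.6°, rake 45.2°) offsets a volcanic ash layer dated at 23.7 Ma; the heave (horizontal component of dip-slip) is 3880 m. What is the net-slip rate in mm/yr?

dip-slip = heave / cos(dip) = 3880 / cos(47.6°) = 5754 m
net slip = dip-slip / sin(rake) = 5754 / sin(45.2°) = 8109 m
rate = 8109 m / 23.7 Ma = 0.000342 m/yr = 0.342 mm/yr

0.342 mm/yr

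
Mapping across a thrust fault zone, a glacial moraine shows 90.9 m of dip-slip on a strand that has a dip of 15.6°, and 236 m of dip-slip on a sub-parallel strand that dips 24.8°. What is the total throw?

throw_A = 90.9 × sin(15.6°) = 24.44 m
throw_B = 236 × sin(24.8°) = 98.99 m
total = 24.44 + 98.99 = 123 m

123 m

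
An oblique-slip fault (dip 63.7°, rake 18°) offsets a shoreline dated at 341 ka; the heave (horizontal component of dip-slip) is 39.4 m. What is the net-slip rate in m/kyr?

0.844 m/kyr

dip-slip = heave / cos(dip) = 39.4 / cos(63.7°) = 88.92 m
net slip = dip-slip / sin(rake) = 88.92 / sin(18°) = 287.8 m
rate = 287.8 m / 341 ka = 0.000844 m/yr = 0.844 m/kyr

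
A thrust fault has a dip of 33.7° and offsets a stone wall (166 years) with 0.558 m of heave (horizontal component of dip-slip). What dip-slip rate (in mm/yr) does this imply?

4.04 mm/yr

dip-slip = heave / cos(dip) = 0.558 m / cos(33.7°) = 0.6707 m
rate = 0.6707 m / 166 years = 0.00404 m/yr = 4.04 mm/yr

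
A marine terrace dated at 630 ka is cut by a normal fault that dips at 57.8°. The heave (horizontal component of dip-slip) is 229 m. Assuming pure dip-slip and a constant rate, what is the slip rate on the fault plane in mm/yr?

0.682 mm/yr

dip-slip = heave / cos(dip) = 229 m / cos(57.8°) = 429.7 m
rate = 429.7 m / 630 ka = 0.000682 m/yr = 0.682 mm/yr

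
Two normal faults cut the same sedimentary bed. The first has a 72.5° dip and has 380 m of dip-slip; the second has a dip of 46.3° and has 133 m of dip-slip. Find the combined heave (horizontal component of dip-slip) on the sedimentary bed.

206 m

heave_A = 380 × cos(72.5°) = 114.3 m
heave_B = 133 × cos(46.3°) = 91.89 m
total = 114.3 + 91.89 = 206 m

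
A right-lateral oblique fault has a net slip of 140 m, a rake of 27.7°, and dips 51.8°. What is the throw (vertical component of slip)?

dip-slip = net slip × sin(rake) = 140 m × sin(27.7°) = 65.08 m
throw = dip-slip × sin(dip) = 65.08 × sin(51.8°) = 51.1 m

51.1 m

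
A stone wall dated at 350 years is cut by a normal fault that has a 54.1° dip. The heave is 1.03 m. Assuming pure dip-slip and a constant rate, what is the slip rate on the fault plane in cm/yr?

0.502 cm/yr

dip-slip = heave / cos(dip) = 1.03 m / cos(54.1°) = 1.757 m
rate = 1.757 m / 350 years = 0.00502 m/yr = 0.502 cm/yr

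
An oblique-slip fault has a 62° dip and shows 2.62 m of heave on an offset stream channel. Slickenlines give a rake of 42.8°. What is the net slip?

dip-slip = heave / cos(dip) = 2.62 / cos(62°) = 5.581 m
net slip = dip-slip / sin(rake) = 5.581 / sin(42.8°) = 8.21 m

8.21 m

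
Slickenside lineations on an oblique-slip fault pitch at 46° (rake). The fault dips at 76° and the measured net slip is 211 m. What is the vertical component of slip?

147 m

dip-slip = net slip × sin(rake) = 211 m × sin(46°) = 151.8 m
throw = dip-slip × sin(dip) = 151.8 × sin(76°) = 147 m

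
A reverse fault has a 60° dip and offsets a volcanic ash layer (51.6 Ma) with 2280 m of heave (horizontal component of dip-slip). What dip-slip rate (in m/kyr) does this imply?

dip-slip = heave / cos(dip) = 2280 m / cos(60°) = 4560 m
rate = 4560 m / 51.6 Ma = 0.0000884 m/yr = 0.0884 m/kyr

0.0884 m/kyr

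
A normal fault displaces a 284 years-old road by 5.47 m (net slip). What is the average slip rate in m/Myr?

rate = 5.47 m / 284 years = 0.0193 m/yr = 19300 m/Myr

19300 m/Myr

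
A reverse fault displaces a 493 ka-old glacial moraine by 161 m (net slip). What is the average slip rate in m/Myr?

327 m/Myr

rate = 161 m / 493 ka = 0.000327 m/yr = 327 m/Myr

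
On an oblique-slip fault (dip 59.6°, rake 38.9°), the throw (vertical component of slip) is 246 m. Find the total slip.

dip-slip = throw / sin(dip) = 246 / sin(59.6°) = 285.2 m
net slip = dip-slip / sin(rake) = 285.2 / sin(38.9°) = 454 m

454 m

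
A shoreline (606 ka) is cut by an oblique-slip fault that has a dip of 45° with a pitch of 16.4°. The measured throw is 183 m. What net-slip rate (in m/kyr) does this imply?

1.51 m/kyr

dip-slip = throw / sin(dip) = 183 / sin(45°) = 258.8 m
net slip = dip-slip / sin(rake) = 258.8 / sin(16.4°) = 916.6 m
rate = 916.6 m / 606 ka = 0.00151 m/yr = 1.51 m/kyr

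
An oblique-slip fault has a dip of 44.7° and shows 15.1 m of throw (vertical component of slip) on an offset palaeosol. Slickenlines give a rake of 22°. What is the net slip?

dip-slip = throw / sin(dip) = 15.1 / sin(44.7°) = 21.47 m
net slip = dip-slip / sin(rake) = 21.47 / sin(22°) = 57.3 m

57.3 m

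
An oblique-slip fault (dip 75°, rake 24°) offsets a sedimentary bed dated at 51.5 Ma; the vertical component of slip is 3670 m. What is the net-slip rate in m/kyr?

0.181 m/kyr

dip-slip = throw / sin(dip) = 3670 / sin(75°) = 3799 m
net slip = dip-slip / sin(rake) = 3799 / sin(24°) = 9341 m
rate = 9341 m / 51.5 Ma = 0.000181 m/yr = 0.181 m/kyr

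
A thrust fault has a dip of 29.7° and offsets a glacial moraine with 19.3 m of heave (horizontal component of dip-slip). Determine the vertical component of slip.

11 m

throw = heave × tan(dip) = 19.3 × tan(29.7°) = 11 m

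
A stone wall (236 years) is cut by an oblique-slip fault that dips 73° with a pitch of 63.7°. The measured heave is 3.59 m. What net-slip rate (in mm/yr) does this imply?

58 mm/yr

dip-slip = heave / cos(dip) = 3.59 / cos(73°) = 12.28 m
net slip = dip-slip / sin(rake) = 12.28 / sin(63.7°) = 13.70 m
rate = 13.70 m / 236 years = 0.0580 m/yr = 58 mm/yr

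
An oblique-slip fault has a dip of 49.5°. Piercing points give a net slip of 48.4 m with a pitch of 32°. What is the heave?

16.7 m

dip-slip = net slip × sin(rake) = 48.4 m × sin(32°) = 25.65 m
heave = dip-slip × cos(dip) = 25.65 × cos(49.5°) = 16.7 m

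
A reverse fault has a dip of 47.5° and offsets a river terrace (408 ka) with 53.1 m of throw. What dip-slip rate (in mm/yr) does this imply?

dip-slip = throw / sin(dip) = 53.1 m / sin(47.5°) = 72.02 m
rate = 72.02 m / 408 ka = 0.000177 m/yr = 0.177 mm/yr

0.177 mm/yr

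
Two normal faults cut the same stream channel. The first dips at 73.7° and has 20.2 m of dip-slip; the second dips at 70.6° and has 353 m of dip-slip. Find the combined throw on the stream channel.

352 m

throw_A = 20.2 × sin(73.7°) = 19.39 m
throw_B = 353 × sin(70.6°) = 333 m
total = 19.39 + 333 = 352 m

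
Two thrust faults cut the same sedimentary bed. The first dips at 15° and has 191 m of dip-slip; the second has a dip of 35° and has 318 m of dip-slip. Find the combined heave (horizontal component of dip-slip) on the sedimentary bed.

heave_A = 191 × cos(15°) = 184.5 m
heave_B = 318 × cos(35°) = 260.5 m
total = 184.5 + 260.5 = 445 m

445 m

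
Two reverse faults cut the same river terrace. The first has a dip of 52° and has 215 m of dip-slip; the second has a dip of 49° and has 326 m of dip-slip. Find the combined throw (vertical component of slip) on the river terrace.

415 m

throw_A = 215 × sin(52°) = 169.4 m
throw_B = 326 × sin(49°) = 246 m
total = 169.4 + 246 = 415 m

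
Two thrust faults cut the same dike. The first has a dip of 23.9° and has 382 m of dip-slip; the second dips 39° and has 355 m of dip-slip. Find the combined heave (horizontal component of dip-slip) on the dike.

625 m

heave_A = 382 × cos(23.9°) = 349.2 m
heave_B = 355 × cos(39°) = 275.9 m
total = 349.2 + 275.9 = 625 m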